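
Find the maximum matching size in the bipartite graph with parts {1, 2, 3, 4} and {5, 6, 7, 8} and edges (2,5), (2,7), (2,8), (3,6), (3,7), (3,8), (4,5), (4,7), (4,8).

Step 1: List the neighbors of each left vertex:
  1: (none)
  2: 5, 7, 8
  3: 6, 7, 8
  4: 5, 7, 8

Step 2: Greedily match left vertices, then look for augmenting paths:
  Match 2 -- 5
  Match 3 -- 6
  Match 4 -- 7
  No augmenting path remains.

Step 3: Verify this is maximum:
  Matching has size 3. The vertex set {2, 3, 4} covers every edge and has size 3; any matching has at most one edge per cover vertex, so 3 is maximum (König's theorem).

Maximum matching: {(2,5), (3,6), (4,7)}
Size: 3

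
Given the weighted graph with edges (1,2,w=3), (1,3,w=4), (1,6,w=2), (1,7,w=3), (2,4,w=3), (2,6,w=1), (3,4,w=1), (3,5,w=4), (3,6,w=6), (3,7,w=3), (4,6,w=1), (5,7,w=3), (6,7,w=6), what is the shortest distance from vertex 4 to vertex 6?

Step 1: Build adjacency list with weights:
  1: 2(w=3), 3(w=4), 6(w=2), 7(w=3)
  2: 1(w=3), 4(w=3), 6(w=1)
  3: 1(w=4), 4(w=1), 5(w=4), 6(w=6), 7(w=3)
  4: 2(w=3), 3(w=1), 6(w=1)
  5: 3(w=4), 7(w=3)
  6: 1(w=2), 2(w=1), 3(w=6), 4(w=1), 7(w=6)
  7: 1(w=3), 3(w=3), 5(w=3), 6(w=6)

Step 2: Apply Dijkstra's algorithm from vertex 4:
  Visit vertex 4 (distance=0)
    Update dist[2] = 3
    Update dist[3] = 1
    Update dist[6] = 1
  Visit vertex 3 (distance=1)
    Update dist[1] = 5
    Update dist[5] = 5
    Update dist[7] = 4
  Visit vertex 6 (distance=1)
    Update dist[1] = 3
    Update dist[2] = 2

Step 3: Shortest path: 4 -> 6
Total weight: 1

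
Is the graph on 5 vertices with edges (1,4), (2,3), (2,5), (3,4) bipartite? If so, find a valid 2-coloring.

Step 1: Attempt 2-coloring using BFS:
  Start at vertex 1, assign color 0
  Color vertex 4 with color 1 (neighbor of 1)
  Color vertex 3 with color 0 (neighbor of 4)
  Color vertex 2 with color 1 (neighbor of 3)
  Color vertex 5 with color 0 (neighbor of 2)

Step 2: 2-coloring succeeded. No conflicts found.
  Set A (color 0): {1, 3, 5}
  Set B (color 1): {2, 4}

The graph is bipartite with partition {1, 3, 5}, {2, 4}.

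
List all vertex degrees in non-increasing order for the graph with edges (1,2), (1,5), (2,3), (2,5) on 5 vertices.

Step 1: Count edges incident to each vertex:
  deg(1) = 2 (neighbors: 2, 5)
  deg(2) = 3 (neighbors: 1, 3, 5)
  deg(3) = 1 (neighbors: 2)
  deg(4) = 0 (neighbors: none)
  deg(5) = 2 (neighbors: 1, 2)

Step 2: Sort degrees in non-increasing order:
  Degrees: [2, 3, 1, 0, 2] -> sorted: [3, 2, 2, 1, 0]

Degree sequence: [3, 2, 2, 1, 0]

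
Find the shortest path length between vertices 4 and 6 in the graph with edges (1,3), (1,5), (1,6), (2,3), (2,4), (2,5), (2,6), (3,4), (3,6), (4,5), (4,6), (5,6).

Step 1: Build adjacency list:
  1: 3, 5, 6
  2: 3, 4, 5, 6
  3: 1, 2, 4, 6
  4: 2, 3, 5, 6
  5: 1, 2, 4, 6
  6: 1, 2, 3, 4, 5

Step 2: BFS from vertex 4 to find shortest path to 6:
  vertex 2 reached at distance 1
  vertex 3 reached at distance 1
  vertex 5 reached at distance 1
  vertex 6 reached at distance 1

Step 3: Shortest path: 4 -> 6
Path length: 1 edge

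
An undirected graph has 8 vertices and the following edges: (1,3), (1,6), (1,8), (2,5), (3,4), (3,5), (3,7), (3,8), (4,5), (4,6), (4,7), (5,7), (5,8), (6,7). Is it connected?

Step 1: Build adjacency list from edges:
  1: 3, 6, 8
  2: 5
  3: 1, 4, 5, 7, 8
  4: 3, 5, 6, 7
  5: 2, 3, 4, 7, 8
  6: 1, 4, 7
  7: 3, 4, 5, 6
  8: 1, 3, 5

Step 2: Run BFS/DFS from vertex 1:
  Visited: {1, 3, 6, 8, 4, 5, 7, 2}
  Reached 8 of 8 vertices

Step 3: All 8 vertices reached from vertex 1, so the graph is connected.
Answer: Yes, the graph is connected.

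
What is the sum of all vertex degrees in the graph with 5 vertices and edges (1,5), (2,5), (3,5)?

Step 1: Count edges incident to each vertex:
  deg(1) = 1 (neighbors: 5)
  deg(2) = 1 (neighbors: 5)
  deg(3) = 1 (neighbors: 5)
  deg(4) = 0 (neighbors: none)
  deg(5) = 3 (neighbors: 1, 2, 3)

Step 2: Sum all degrees:
  1 + 1 + 1 + 0 + 3 = 6

Verification: sum of degrees = 2 * |E| = 2 * 3 = 6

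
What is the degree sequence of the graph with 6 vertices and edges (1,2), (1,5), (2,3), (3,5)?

Step 1: Count edges incident to each vertex:
  deg(1) = 2 (neighbors: 2, 5)
  deg(2) = 2 (neighbors: 1, 3)
  deg(3) = 2 (neighbors: 2, 5)
  deg(4) = 0 (neighbors: none)
  deg(5) = 2 (neighbors: 1, 3)
  deg(6) = 0 (neighbors: none)

Step 2: Sort degrees in non-increasing order:
  Degrees: [2, 2, 2, 0, 2, 0] -> sorted: [2, 2, 2, 2, 0, 0]

Degree sequence: [2, 2, 2, 2, 0, 0]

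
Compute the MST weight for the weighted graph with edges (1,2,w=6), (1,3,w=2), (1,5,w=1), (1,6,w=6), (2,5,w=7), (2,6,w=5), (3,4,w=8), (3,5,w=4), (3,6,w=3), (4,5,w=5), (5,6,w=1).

Apply Kruskal's algorithm (sort edges by weight, add if no cycle):

Sorted edges by weight:
  (1,5) w=1
  (5,6) w=1
  (1,3) w=2
  (3,6) w=3
  (3,5) w=4
  (2,6) w=5
  (4,5) w=5
  (1,6) w=6
  (1,2) w=6
  (2,5) w=7
  (3,4) w=8

Add edge (1,5) w=1 -- no cycle. Running total: 1
Add edge (5,6) w=1 -- no cycle. Running total: 2
Add edge (1,3) w=2 -- no cycle. Running total: 4
Skip edge (3,6) w=3 -- would create cycle
Skip edge (3,5) w=4 -- would create cycle
Add edge (2,6) w=5 -- no cycle. Running total: 9
Add edge (4,5) w=5 -- no cycle. Running total: 14

MST edges: (1,5,w=1), (5,6,w=1), (1,3,w=2), (2,6,w=5), (4,5,w=5)
Total MST weight: 1 + 1 + 2 + 5 + 5 = 14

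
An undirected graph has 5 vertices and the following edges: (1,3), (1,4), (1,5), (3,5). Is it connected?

Step 1: Build adjacency list from edges:
  1: 3, 4, 5
  2: (none)
  3: 1, 5
  4: 1
  5: 1, 3

Step 2: Run BFS/DFS from vertex 1:
  Visited: {1, 3, 4, 5}
  Reached 4 of 5 vertices

Step 3: Only 4 of 5 vertices reached. Graph is disconnected.
Connected components: {1, 3, 4, 5}, {2}
Answer: No, the graph is not connected (2 components).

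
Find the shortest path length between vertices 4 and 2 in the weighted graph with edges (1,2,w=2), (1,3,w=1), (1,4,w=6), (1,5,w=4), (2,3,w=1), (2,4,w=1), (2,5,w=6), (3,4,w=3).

Step 1: Build adjacency list with weights:
  1: 2(w=2), 3(w=1), 4(w=6), 5(w=4)
  2: 1(w=2), 3(w=1), 4(w=1), 5(w=6)
  3: 1(w=1), 2(w=1), 4(w=3)
  4: 1(w=6), 2(w=1), 3(w=3)
  5: 1(w=4), 2(w=6)

Step 2: Apply Dijkstra's algorithm from vertex 4:
  Visit vertex 4 (distance=0)
    Update dist[1] = 6
    Update dist[2] = 1
    Update dist[3] = 3
  Visit vertex 2 (distance=1)
    Update dist[1] = 3
    Update dist[3] = 2
    Update dist[5] = 7

Step 3: Shortest path: 4 -> 2
Total weight: 1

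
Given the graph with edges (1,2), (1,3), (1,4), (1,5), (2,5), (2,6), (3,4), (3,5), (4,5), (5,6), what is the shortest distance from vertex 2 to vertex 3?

Step 1: Build adjacency list:
  1: 2, 3, 4, 5
  2: 1, 5, 6
  3: 1, 4, 5
  4: 1, 3, 5
  5: 1, 2, 3, 4, 6
  6: 2, 5

Step 2: BFS from vertex 2 to find shortest path to 3:
  vertex 1 reached at distance 1
  vertex 5 reached at distance 1
  vertex 6 reached at distance 1
  vertex 3 reached at distance 2

Step 3: Shortest path: 2 -> 1 -> 3
Path length: 2 edges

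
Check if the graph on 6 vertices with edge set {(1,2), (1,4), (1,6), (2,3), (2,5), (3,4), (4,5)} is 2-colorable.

Step 1: Attempt 2-coloring using BFS:
  Start at vertex 1, assign color 0
  Color vertex 2 with color 1 (neighbor of 1)
  Color vertex 4 with color 1 (neighbor of 1)
  Color vertex 6 with color 1 (neighbor of 1)
  Color vertex 3 with color 0 (neighbor of 2)
  Color vertex 5 with color 0 (neighbor of 2)

Step 2: 2-coloring succeeded. No conflicts found.
  Set A (color 0): {1, 3, 5}
  Set B (color 1): {2, 4, 6}

The graph is bipartite with partition {1, 3, 5}, {2, 4, 6}.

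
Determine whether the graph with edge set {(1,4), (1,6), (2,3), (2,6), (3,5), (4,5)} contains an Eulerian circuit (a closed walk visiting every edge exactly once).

Step 1: Find the degree of each vertex:
  deg(1) = 2
  deg(2) = 2
  deg(3) = 2
  deg(4) = 2
  deg(5) = 2
  deg(6) = 2

Step 2: Count vertices with odd degree:
  All vertices have even degree (0 odd-degree vertices)

Step 3: Apply Euler's theorem:
  - Eulerian circuit exists iff graph is connected and all vertices have even degree
  - Eulerian path exists iff graph is connected and has 0 or 2 odd-degree vertices

Graph is connected with 0 odd-degree vertices.
Both Eulerian circuit and Eulerian path exist.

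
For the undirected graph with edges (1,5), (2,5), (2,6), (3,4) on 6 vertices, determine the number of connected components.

Step 1: Build adjacency list from edges:
  1: 5
  2: 5, 6
  3: 4
  4: 3
  5: 1, 2
  6: 2

Step 2: Run BFS/DFS from vertex 1:
  Visited: {1, 5, 2, 6}
  Reached 4 of 6 vertices

Step 3: Only 4 of 6 vertices reached. Graph is disconnected.
Connected components: {1, 2, 5, 6}, {3, 4}
Number of connected components: 2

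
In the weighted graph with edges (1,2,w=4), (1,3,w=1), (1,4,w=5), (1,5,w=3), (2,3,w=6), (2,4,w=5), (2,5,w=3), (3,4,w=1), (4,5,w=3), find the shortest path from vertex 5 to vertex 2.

Step 1: Build adjacency list with weights:
  1: 2(w=4), 3(w=1), 4(w=5), 5(w=3)
  2: 1(w=4), 3(w=6), 4(w=5), 5(w=3)
  3: 1(w=1), 2(w=6), 4(w=1)
  4: 1(w=5), 2(w=5), 3(w=1), 5(w=3)
  5: 1(w=3), 2(w=3), 4(w=3)

Step 2: Apply Dijkstra's algorithm from vertex 5:
  Visit vertex 5 (distance=0)
    Update dist[1] = 3
    Update dist[2] = 3
    Update dist[4] = 3
  Visit vertex 1 (distance=3)
    Update dist[3] = 4
  Visit vertex 2 (distance=3)

Step 3: Shortest path: 5 -> 2
Total weight: 3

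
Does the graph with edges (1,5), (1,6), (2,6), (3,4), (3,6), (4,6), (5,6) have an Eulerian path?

Step 1: Find the degree of each vertex:
  deg(1) = 2
  deg(2) = 1
  deg(3) = 2
  deg(4) = 2
  deg(5) = 2
  deg(6) = 5

Step 2: Count vertices with odd degree:
  Odd-degree vertices: 2, 6 (2 total)

Step 3: Apply Euler's theorem:
  - Eulerian circuit exists iff graph is connected and all vertices have even degree
  - Eulerian path exists iff graph is connected and has 0 or 2 odd-degree vertices

Graph is connected with exactly 2 odd-degree vertices (2, 6).
Eulerian path exists (starting and ending at the odd-degree vertices), but no Eulerian circuit.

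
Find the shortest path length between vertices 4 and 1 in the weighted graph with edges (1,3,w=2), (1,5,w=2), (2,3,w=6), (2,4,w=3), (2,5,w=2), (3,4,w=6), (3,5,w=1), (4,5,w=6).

Step 1: Build adjacency list with weights:
  1: 3(w=2), 5(w=2)
  2: 3(w=6), 4(w=3), 5(w=2)
  3: 1(w=2), 2(w=6), 4(w=6), 5(w=1)
  4: 2(w=3), 3(w=6), 5(w=6)
  5: 1(w=2), 2(w=2), 3(w=1), 4(w=6)

Step 2: Apply Dijkstra's algorithm from vertex 4:
  Visit vertex 4 (distance=0)
    Update dist[2] = 3
    Update dist[3] = 6
    Update dist[5] = 6
  Visit vertex 2 (distance=3)
    Update dist[5] = 5
  Visit vertex 5 (distance=5)
    Update dist[1] = 7
  Visit vertex 3 (distance=6)
  Visit vertex 1 (distance=7)

Step 3: Shortest path: 4 -> 2 -> 5 -> 1
Total weight: 3 + 2 + 2 = 7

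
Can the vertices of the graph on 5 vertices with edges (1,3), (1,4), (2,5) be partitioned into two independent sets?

Step 1: Attempt 2-coloring using BFS:
  Start at vertex 1, assign color 0
  Color vertex 3 with color 1 (neighbor of 1)
  Color vertex 4 with color 1 (neighbor of 1)
  Start new component at vertex 2, assign color 0
  Color vertex 5 with color 1 (neighbor of 2)

Step 2: 2-coloring succeeded. No conflicts found.
  Set A (color 0): {1, 2}
  Set B (color 1): {3, 4, 5}

The graph is bipartite with partition {1, 2}, {3, 4, 5}.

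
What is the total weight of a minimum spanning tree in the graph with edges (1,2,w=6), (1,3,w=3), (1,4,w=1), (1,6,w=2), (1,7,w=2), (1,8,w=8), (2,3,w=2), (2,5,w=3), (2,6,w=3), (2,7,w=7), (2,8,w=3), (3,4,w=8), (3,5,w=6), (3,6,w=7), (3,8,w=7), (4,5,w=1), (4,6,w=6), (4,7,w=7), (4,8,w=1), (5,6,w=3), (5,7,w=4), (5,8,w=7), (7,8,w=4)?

Apply Kruskal's algorithm (sort edges by weight, add if no cycle):

Sorted edges by weight:
  (1,4) w=1
  (4,8) w=1
  (4,5) w=1
  (1,7) w=2
  (1,6) w=2
  (2,3) w=2
  (1,3) w=3
  (2,5) w=3
  (2,8) w=3
  (2,6) w=3
  (5,6) w=3
  (5,7) w=4
  (7,8) w=4
  (1,2) w=6
  (3,5) w=6
  (4,6) w=6
  (2,7) w=7
  (3,6) w=7
  (3,8) w=7
  (4,7) w=7
  (5,8) w=7
  (1,8) w=8
  (3,4) w=8

Add edge (1,4) w=1 -- no cycle. Running total: 1
Add edge (4,8) w=1 -- no cycle. Running total: 2
Add edge (4,5) w=1 -- no cycle. Running total: 3
Add edge (1,7) w=2 -- no cycle. Running total: 5
Add edge (1,6) w=2 -- no cycle. Running total: 7
Add edge (2,3) w=2 -- no cycle. Running total: 9
Add edge (1,3) w=3 -- no cycle. Running total: 12

MST edges: (1,4,w=1), (4,8,w=1), (4,5,w=1), (1,7,w=2), (1,6,w=2), (2,3,w=2), (1,3,w=3)
Total MST weight: 1 + 1 + 1 + 2 + 2 + 2 + 3 = 12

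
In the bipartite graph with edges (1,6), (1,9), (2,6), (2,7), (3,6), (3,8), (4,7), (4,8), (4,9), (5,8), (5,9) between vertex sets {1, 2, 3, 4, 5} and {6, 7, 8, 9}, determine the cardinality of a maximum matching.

Step 1: List the neighbors of each left vertex:
  1: 6, 9
  2: 6, 7
  3: 6, 8
  4: 7, 8, 9
  5: 8, 9

Step 2: Greedily match left vertices, then look for augmenting paths:
  Match 1 -- 6
  Match 2 -- 7
  Match 3 -- 8
  Match 4 -- 9
  No augmenting path remains.

Step 3: Verify this is maximum:
  Matching size 4 = min(|L|, |R|) = min(5, 4), which is an upper bound, so this matching is maximum.

Maximum matching: {(1,6), (2,7), (3,8), (4,9)}
Size: 4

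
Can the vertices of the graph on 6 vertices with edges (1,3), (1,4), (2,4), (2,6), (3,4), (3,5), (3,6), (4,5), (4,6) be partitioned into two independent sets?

Step 1: Attempt 2-coloring using BFS:
  Start at vertex 1, assign color 0
  Color vertex 3 with color 1 (neighbor of 1)
  Color vertex 4 with color 1 (neighbor of 1)

Step 2: Conflict found! Vertices 3 and 4 are adjacent but have the same color.
This means the graph contains an odd cycle.

The graph is NOT bipartite.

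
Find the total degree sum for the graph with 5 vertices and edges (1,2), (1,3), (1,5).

Step 1: Count edges incident to each vertex:
  deg(1) = 3 (neighbors: 2, 3, 5)
  deg(2) = 1 (neighbors: 1)
  deg(3) = 1 (neighbors: 1)
  deg(4) = 0 (neighbors: none)
  deg(5) = 1 (neighbors: 1)

Step 2: Sum all degrees:
  3 + 1 + 1 + 0 + 1 = 6

Verification: sum of degrees = 2 * |E| = 2 * 3 = 6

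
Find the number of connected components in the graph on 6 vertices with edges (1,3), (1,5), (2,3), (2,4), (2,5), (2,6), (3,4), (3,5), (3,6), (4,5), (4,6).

Step 1: Build adjacency list from edges:
  1: 3, 5
  2: 3, 4, 5, 6
  3: 1, 2, 4, 5, 6
  4: 2, 3, 5, 6
  5: 1, 2, 3, 4
  6: 2, 3, 4

Step 2: Run BFS/DFS from vertex 1:
  Visited: {1, 3, 5, 2, 4, 6}
  Reached 6 of 6 vertices

Step 3: All 6 vertices reached from vertex 1, so the graph is connected.
Number of connected components: 1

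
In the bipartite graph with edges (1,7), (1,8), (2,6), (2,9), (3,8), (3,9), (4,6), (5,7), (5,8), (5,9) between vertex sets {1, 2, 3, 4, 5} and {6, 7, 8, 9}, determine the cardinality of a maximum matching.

Step 1: List the neighbors of each left vertex:
  1: 7, 8
  2: 6, 9
  3: 8, 9
  4: 6
  5: 7, 8, 9

Step 2: Greedily match left vertices, then look for augmenting paths:
  Match 1 -- 7
  Match 2 -- 6
  Match 3 -- 8
  Match 5 -- 9
  No augmenting path remains.

Step 3: Verify this is maximum:
  Matching size 4 = min(|L|, |R|) = min(5, 4), which is an upper bound, so this matching is maximum.

Maximum matching: {(1,7), (2,6), (3,8), (5,9)}
Size: 4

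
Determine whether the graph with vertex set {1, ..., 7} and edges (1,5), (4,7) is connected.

Step 1: Build adjacency list from edges:
  1: 5
  2: (none)
  3: (none)
  4: 7
  5: 1
  6: (none)
  7: 4

Step 2: Run BFS/DFS from vertex 1:
  Visited: {1, 5}
  Reached 2 of 7 vertices

Step 3: Only 2 of 7 vertices reached. Graph is disconnected.
Connected components: {1, 5}, {2}, {3}, {4, 7}, {6}
Answer: No, the graph is not connected (5 components).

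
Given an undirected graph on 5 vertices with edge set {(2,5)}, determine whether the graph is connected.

Step 1: Build adjacency list from edges:
  1: (none)
  2: 5
  3: (none)
  4: (none)
  5: 2

Step 2: Run BFS/DFS from vertex 1:
  Visited: {1}
  Reached 1 of 5 vertices

Step 3: Only 1 of 5 vertices reached. Graph is disconnected.
Connected components: {1}, {2, 5}, {3}, {4}
Answer: No, the graph is not connected (4 components).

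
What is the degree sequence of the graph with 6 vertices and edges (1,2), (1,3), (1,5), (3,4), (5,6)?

Step 1: Count edges incident to each vertex:
  deg(1) = 3 (neighbors: 2, 3, 5)
  deg(2) = 1 (neighbors: 1)
  deg(3) = 2 (neighbors: 1, 4)
  deg(4) = 1 (neighbors: 3)
  deg(5) = 2 (neighbors: 1, 6)
  deg(6) = 1 (neighbors: 5)

Step 2: Sort degrees in non-increasing order:
  Degrees: [3, 1, 2, 1, 2, 1] -> sorted: [3, 2, 2, 1, 1, 1]

Degree sequence: [3, 2, 2, 1, 1, 1]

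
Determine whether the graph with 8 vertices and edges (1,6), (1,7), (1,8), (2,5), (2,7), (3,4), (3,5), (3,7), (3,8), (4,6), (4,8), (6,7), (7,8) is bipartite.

Step 1: Attempt 2-coloring using BFS:
  Start at vertex 1, assign color 0
  Color vertex 6 with color 1 (neighbor of 1)
  Color vertex 7 with color 1 (neighbor of 1)
  Color vertex 8 with color 1 (neighbor of 1)
  Color vertex 4 with color 0 (neighbor of 6)

Step 2: Conflict found! Vertices 6 and 7 are adjacent but have the same color.
This means the graph contains an odd cycle.

The graph is NOT bipartite.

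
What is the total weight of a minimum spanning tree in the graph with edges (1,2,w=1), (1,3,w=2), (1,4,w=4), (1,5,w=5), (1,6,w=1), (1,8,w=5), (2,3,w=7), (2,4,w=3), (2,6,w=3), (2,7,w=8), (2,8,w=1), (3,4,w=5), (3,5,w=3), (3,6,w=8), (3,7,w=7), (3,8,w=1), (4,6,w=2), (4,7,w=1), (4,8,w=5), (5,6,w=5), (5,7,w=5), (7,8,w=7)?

Apply Kruskal's algorithm (sort edges by weight, add if no cycle):

Sorted edges by weight:
  (1,2) w=1
  (1,6) w=1
  (2,8) w=1
  (3,8) w=1
  (4,7) w=1
  (1,3) w=2
  (4,6) w=2
  (2,6) w=3
  (2,4) w=3
  (3,5) w=3
  (1,4) w=4
  (1,8) w=5
  (1,5) w=5
  (3,4) w=5
  (4,8) w=5
  (5,7) w=5
  (5,6) w=5
  (2,3) w=7
  (3,7) w=7
  (7,8) w=7
  (2,7) w=8
  (3,6) w=8

Add edge (1,2) w=1 -- no cycle. Running total: 1
Add edge (1,6) w=1 -- no cycle. Running total: 2
Add edge (2,8) w=1 -- no cycle. Running total: 3
Add edge (3,8) w=1 -- no cycle. Running total: 4
Add edge (4,7) w=1 -- no cycle. Running total: 5
Skip edge (1,3) w=2 -- would create cycle
Add edge (4,6) w=2 -- no cycle. Running total: 7
Skip edge (2,6) w=3 -- would create cycle
Skip edge (2,4) w=3 -- would create cycle
Add edge (3,5) w=3 -- no cycle. Running total: 10

MST edges: (1,2,w=1), (1,6,w=1), (2,8,w=1), (3,8,w=1), (4,7,w=1), (4,6,w=2), (3,5,w=3)
Total MST weight: 1 + 1 + 1 + 1 + 1 + 2 + 3 = 10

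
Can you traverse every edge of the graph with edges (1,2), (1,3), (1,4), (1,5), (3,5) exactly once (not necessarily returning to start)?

Step 1: Find the degree of each vertex:
  deg(1) = 4
  deg(2) = 1
  deg(3) = 2
  deg(4) = 1
  deg(5) = 2

Step 2: Count vertices with odd degree:
  Odd-degree vertices: 2, 4 (2 total)

Step 3: Apply Euler's theorem:
  - Eulerian circuit exists iff graph is connected and all vertices have even degree
  - Eulerian path exists iff graph is connected and has 0 or 2 odd-degree vertices

Graph is connected with exactly 2 odd-degree vertices (2, 4).
Eulerian path exists (starting and ending at the odd-degree vertices), but no Eulerian circuit.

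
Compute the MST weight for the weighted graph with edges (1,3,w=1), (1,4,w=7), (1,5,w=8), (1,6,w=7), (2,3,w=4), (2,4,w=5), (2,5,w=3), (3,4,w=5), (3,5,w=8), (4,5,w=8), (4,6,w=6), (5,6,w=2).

Apply Kruskal's algorithm (sort edges by weight, add if no cycle):

Sorted edges by weight:
  (1,3) w=1
  (5,6) w=2
  (2,5) w=3
  (2,3) w=4
  (2,4) w=5
  (3,4) w=5
  (4,6) w=6
  (1,6) w=7
  (1,4) w=7
  (1,5) w=8
  (3,5) w=8
  (4,5) w=8

Add edge (1,3) w=1 -- no cycle. Running total: 1
Add edge (5,6) w=2 -- no cycle. Running total: 3
Add edge (2,5) w=3 -- no cycle. Running total: 6
Add edge (2,3) w=4 -- no cycle. Running total: 10
Add edge (2,4) w=5 -- no cycle. Running total: 15

MST edges: (1,3,w=1), (5,6,w=2), (2,5,w=3), (2,3,w=4), (2,4,w=5)
Total MST weight: 1 + 2 + 3 + 4 + 5 = 15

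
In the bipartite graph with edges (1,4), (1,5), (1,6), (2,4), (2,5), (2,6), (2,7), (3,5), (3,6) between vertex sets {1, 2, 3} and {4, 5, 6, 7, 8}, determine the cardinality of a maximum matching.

Step 1: List the neighbors of each left vertex:
  1: 4, 5, 6
  2: 4, 5, 6, 7
  3: 5, 6

Step 2: Greedily match left vertices, then look for augmenting paths:
  Match 1 -- 4
  Match 2 -- 5
  Match 3 -- 6
  No augmenting path remains.

Step 3: Verify this is maximum:
  Matching size 3 = min(|L|, |R|) = min(3, 5), which is an upper bound, so this matching is maximum.

Maximum matching: {(1,4), (2,5), (3,6)}
Size: 3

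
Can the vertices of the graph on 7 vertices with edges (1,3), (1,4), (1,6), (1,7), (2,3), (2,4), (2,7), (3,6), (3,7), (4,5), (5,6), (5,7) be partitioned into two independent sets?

Step 1: Attempt 2-coloring using BFS:
  Start at vertex 1, assign color 0
  Color vertex 3 with color 1 (neighbor of 1)
  Color vertex 4 with color 1 (neighbor of 1)
  Color vertex 6 with color 1 (neighbor of 1)
  Color vertex 7 with color 1 (neighbor of 1)
  Color vertex 2 with color 0 (neighbor of 3)

Step 2: Conflict found! Vertices 3 and 6 are adjacent but have the same color.
This means the graph contains an odd cycle.

The graph is NOT bipartite.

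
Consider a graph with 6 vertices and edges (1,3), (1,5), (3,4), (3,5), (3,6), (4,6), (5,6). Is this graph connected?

Step 1: Build adjacency list from edges:
  1: 3, 5
  2: (none)
  3: 1, 4, 5, 6
  4: 3, 6
  5: 1, 3, 6
  6: 3, 4, 5

Step 2: Run BFS/DFS from vertex 1:
  Visited: {1, 3, 5, 4, 6}
  Reached 5 of 6 vertices

Step 3: Only 5 of 6 vertices reached. Graph is disconnected.
Connected components: {1, 3, 4, 5, 6}, {2}
Answer: No, the graph is not connected (2 components).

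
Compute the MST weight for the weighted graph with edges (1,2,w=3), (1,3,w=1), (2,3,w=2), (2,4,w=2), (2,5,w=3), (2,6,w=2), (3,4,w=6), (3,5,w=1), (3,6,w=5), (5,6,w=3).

Apply Kruskal's algorithm (sort edges by weight, add if no cycle):

Sorted edges by weight:
  (1,3) w=1
  (3,5) w=1
  (2,6) w=2
  (2,4) w=2
  (2,3) w=2
  (1,2) w=3
  (2,5) w=3
  (5,6) w=3
  (3,6) w=5
  (3,4) w=6

Add edge (1,3) w=1 -- no cycle. Running total: 1
Add edge (3,5) w=1 -- no cycle. Running total: 2
Add edge (2,6) w=2 -- no cycle. Running total: 4
Add edge (2,4) w=2 -- no cycle. Running total: 6
Add edge (2,3) w=2 -- no cycle. Running total: 8

MST edges: (1,3,w=1), (3,5,w=1), (2,6,w=2), (2,4,w=2), (2,3,w=2)
Total MST weight: 1 + 1 + 2 + 2 + 2 = 8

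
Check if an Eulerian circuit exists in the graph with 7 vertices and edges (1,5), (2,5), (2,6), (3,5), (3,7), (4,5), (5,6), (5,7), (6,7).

Step 1: Find the degree of each vertex:
  deg(1) = 1
  deg(2) = 2
  deg(3) = 2
  deg(4) = 1
  deg(5) = 6
  deg(6) = 3
  deg(7) = 3

Step 2: Count vertices with odd degree:
  Odd-degree vertices: 1, 4, 6, 7 (4 total)

Step 3: Apply Euler's theorem:
  - Eulerian circuit exists iff graph is connected and all vertices have even degree
  - Eulerian path exists iff graph is connected and has 0 or 2 odd-degree vertices

Graph has 4 odd-degree vertices (need 0 or 2).
Neither Eulerian path nor Eulerian circuit exists.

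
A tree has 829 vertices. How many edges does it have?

A tree on n vertices always has exactly n - 1 edges.
For n = 829: edges = 829 - 1 = 828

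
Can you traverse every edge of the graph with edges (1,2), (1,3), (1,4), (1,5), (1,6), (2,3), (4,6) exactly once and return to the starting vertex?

Step 1: Find the degree of each vertex:
  deg(1) = 5
  deg(2) = 2
  deg(3) = 2
  deg(4) = 2
  deg(5) = 1
  deg(6) = 2

Step 2: Count vertices with odd degree:
  Odd-degree vertices: 1, 5 (2 total)

Step 3: Apply Euler's theorem:
  - Eulerian circuit exists iff graph is connected and all vertices have even degree
  - Eulerian path exists iff graph is connected and has 0 or 2 odd-degree vertices

Graph is connected with exactly 2 odd-degree vertices (1, 5).
Eulerian path exists (starting and ending at the odd-degree vertices), but no Eulerian circuit.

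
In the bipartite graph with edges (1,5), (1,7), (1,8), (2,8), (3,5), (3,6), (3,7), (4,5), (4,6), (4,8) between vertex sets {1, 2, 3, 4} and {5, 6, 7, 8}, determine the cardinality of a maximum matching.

Step 1: List the neighbors of each left vertex:
  1: 5, 7, 8
  2: 8
  3: 5, 6, 7
  4: 5, 6, 8

Step 2: Greedily match left vertices, then look for augmenting paths:
  Match 1 -- 7
  Match 2 -- 8
  Match 3 -- 6
  Match 4 -- 5
  No augmenting path remains.

Step 3: Verify this is maximum:
  Matching size 4 = min(|L|, |R|) = min(4, 4), which is an upper bound, so this matching is maximum.

Maximum matching: {(1,7), (2,8), (3,6), (4,5)}
Size: 4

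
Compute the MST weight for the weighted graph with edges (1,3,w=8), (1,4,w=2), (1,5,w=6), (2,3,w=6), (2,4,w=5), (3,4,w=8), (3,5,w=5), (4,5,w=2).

Apply Kruskal's algorithm (sort edges by weight, add if no cycle):

Sorted edges by weight:
  (1,4) w=2
  (4,5) w=2
  (2,4) w=5
  (3,5) w=5
  (1,5) w=6
  (2,3) w=6
  (1,3) w=8
  (3,4) w=8

Add edge (1,4) w=2 -- no cycle. Running total: 2
Add edge (4,5) w=2 -- no cycle. Running total: 4
Add edge (2,4) w=5 -- no cycle. Running total: 9
Add edge (3,5) w=5 -- no cycle. Running total: 14

MST edges: (1,4,w=2), (4,5,w=2), (2,4,w=5), (3,5,w=5)
Total MST weight: 2 + 2 + 5 + 5 = 14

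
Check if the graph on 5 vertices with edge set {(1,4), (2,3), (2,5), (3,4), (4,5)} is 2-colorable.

Step 1: Attempt 2-coloring using BFS:
  Start at vertex 1, assign color 0
  Color vertex 4 with color 1 (neighbor of 1)
  Color vertex 3 with color 0 (neighbor of 4)
  Color vertex 5 with color 0 (neighbor of 4)
  Color vertex 2 with color 1 (neighbor of 3)

Step 2: 2-coloring succeeded. No conflicts found.
  Set A (color 0): {1, 3, 5}
  Set B (color 1): {2, 4}

The graph is bipartite with partition {1, 3, 5}, {2, 4}.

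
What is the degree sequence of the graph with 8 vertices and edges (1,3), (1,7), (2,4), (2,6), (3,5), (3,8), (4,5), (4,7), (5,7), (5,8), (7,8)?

Step 1: Count edges incident to each vertex:
  deg(1) = 2 (neighbors: 3, 7)
  deg(2) = 2 (neighbors: 4, 6)
  deg(3) = 3 (neighbors: 1, 5, 8)
  deg(4) = 3 (neighbors: 2, 5, 7)
  deg(5) = 4 (neighbors: 3, 4, 7, 8)
  deg(6) = 1 (neighbors: 2)
  deg(7) = 4 (neighbors: 1, 4, 5, 8)
  deg(8) = 3 (neighbors: 3, 5, 7)

Step 2: Sort degrees in non-increasing order:
  Degrees: [2, 2, 3, 3, 4, 1, 4, 3] -> sorted: [4, 4, 3, 3, 3, 2, 2, 1]

Degree sequence: [4, 4, 3, 3, 3, 2, 2, 1]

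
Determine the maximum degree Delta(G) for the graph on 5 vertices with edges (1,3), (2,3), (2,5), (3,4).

Step 1: Count edges incident to each vertex:
  deg(1) = 1 (neighbors: 3)
  deg(2) = 2 (neighbors: 3, 5)
  deg(3) = 3 (neighbors: 1, 2, 4)
  deg(4) = 1 (neighbors: 3)
  deg(5) = 1 (neighbors: 2)

Step 2: Find maximum:
  max(1, 2, 3, 1, 1) = 3 (vertex 3)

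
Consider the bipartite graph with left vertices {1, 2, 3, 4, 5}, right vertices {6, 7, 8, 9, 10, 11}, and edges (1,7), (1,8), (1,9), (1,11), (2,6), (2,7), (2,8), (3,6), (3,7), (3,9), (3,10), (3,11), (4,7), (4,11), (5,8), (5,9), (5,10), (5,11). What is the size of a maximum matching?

Step 1: List the neighbors of each left vertex:
  1: 7, 8, 9, 11
  2: 6, 7, 8
  3: 6, 7, 9, 10, 11
  4: 7, 11
  5: 8, 9, 10, 11

Step 2: Greedily match left vertices, then look for augmenting paths:
  Match 1 -- 7
  Match 2 -- 6
  Match 3 -- 9
  Match 4 -- 11
  Match 5 -- 8
  No augmenting path remains.

Step 3: Verify this is maximum:
  Matching size 5 = min(|L|, |R|) = min(5, 6), which is an upper bound, so this matching is maximum.

Maximum matching: {(1,7), (2,6), (3,9), (4,11), (5,8)}
Size: 5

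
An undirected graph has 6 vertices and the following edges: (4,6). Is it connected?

Step 1: Build adjacency list from edges:
  1: (none)
  2: (none)
  3: (none)
  4: 6
  5: (none)
  6: 4

Step 2: Run BFS/DFS from vertex 1:
  Visited: {1}
  Reached 1 of 6 vertices

Step 3: Only 1 of 6 vertices reached. Graph is disconnected.
Connected components: {1}, {2}, {3}, {4, 6}, {5}
Answer: No, the graph is not connected (5 components).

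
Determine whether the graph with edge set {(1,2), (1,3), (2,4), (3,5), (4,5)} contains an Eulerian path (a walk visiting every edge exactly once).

Step 1: Find the degree of each vertex:
  deg(1) = 2
  deg(2) = 2
  deg(3) = 2
  deg(4) = 2
  deg(5) = 2

Step 2: Count vertices with odd degree:
  All vertices have even degree (0 odd-degree vertices)

Step 3: Apply Euler's theorem:
  - Eulerian circuit exists iff graph is connected and all vertices have even degree
  - Eulerian path exists iff graph is connected and has 0 or 2 odd-degree vertices

Graph is connected with 0 odd-degree vertices.
Both Eulerian circuit and Eulerian path exist.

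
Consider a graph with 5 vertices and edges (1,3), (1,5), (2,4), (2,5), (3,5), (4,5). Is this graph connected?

Step 1: Build adjacency list from edges:
  1: 3, 5
  2: 4, 5
  3: 1, 5
  4: 2, 5
  5: 1, 2, 3, 4

Step 2: Run BFS/DFS from vertex 1:
  Visited: {1, 3, 5, 2, 4}
  Reached 5 of 5 vertices

Step 3: All 5 vertices reached from vertex 1, so the graph is connected.
Answer: Yes, the graph is connected.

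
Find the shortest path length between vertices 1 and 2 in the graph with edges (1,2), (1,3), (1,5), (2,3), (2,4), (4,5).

Step 1: Build adjacency list:
  1: 2, 3, 5
  2: 1, 3, 4
  3: 1, 2
  4: 2, 5
  5: 1, 4

Step 2: BFS from vertex 1 to find shortest path to 2:
  vertex 2 reached at distance 1

Step 3: Shortest path: 1 -> 2
Path length: 1 edge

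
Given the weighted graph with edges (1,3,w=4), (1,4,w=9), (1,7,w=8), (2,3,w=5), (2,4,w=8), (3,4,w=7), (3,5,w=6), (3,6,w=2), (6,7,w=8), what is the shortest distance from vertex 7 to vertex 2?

Step 1: Build adjacency list with weights:
  1: 3(w=4), 4(w=9), 7(w=8)
  2: 3(w=5), 4(w=8)
  3: 1(w=4), 2(w=5), 4(w=7), 5(w=6), 6(w=2)
  4: 1(w=9), 2(w=8), 3(w=7)
  5: 3(w=6)
  6: 3(w=2), 7(w=8)
  7: 1(w=8), 6(w=8)

Step 2: Apply Dijkstra's algorithm from vertex 7:
  Visit vertex 7 (distance=0)
    Update dist[1] = 8
    Update dist[6] = 8
  Visit vertex 1 (distance=8)
    Update dist[3] = 12
    Update dist[4] = 17
  Visit vertex 6 (distance=8)
    Update dist[3] = 10
  Visit vertex 3 (distance=10)
    Update dist[2] = 15
    Update dist[5] = 16
  Visit vertex 2 (distance=15)

Step 3: Shortest path: 7 -> 6 -> 3 -> 2
Total weight: 8 + 2 + 5 = 15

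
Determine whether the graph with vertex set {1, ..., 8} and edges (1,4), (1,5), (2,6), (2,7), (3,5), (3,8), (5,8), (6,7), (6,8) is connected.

Step 1: Build adjacency list from edges:
  1: 4, 5
  2: 6, 7
  3: 5, 8
  4: 1
  5: 1, 3, 8
  6: 2, 7, 8
  7: 2, 6
  8: 3, 5, 6

Step 2: Run BFS/DFS from vertex 1:
  Visited: {1, 4, 5, 3, 8, 6, 2, 7}
  Reached 8 of 8 vertices

Step 3: All 8 vertices reached from vertex 1, so the graph is connected.
Answer: Yes, the graph is connected.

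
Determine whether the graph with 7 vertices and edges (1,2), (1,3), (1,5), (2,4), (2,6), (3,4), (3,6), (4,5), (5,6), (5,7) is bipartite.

Step 1: Attempt 2-coloring using BFS:
  Start at vertex 1, assign color 0
  Color vertex 2 with color 1 (neighbor of 1)
  Color vertex 3 with color 1 (neighbor of 1)
  Color vertex 5 with color 1 (neighbor of 1)
  Color vertex 4 with color 0 (neighbor of 2)
  Color vertex 6 with color 0 (neighbor of 2)
  Color vertex 7 with color 0 (neighbor of 5)

Step 2: 2-coloring succeeded. No conflicts found.
  Set A (color 0): {1, 4, 6, 7}
  Set B (color 1): {2, 3, 5}

The graph is bipartite with partition {1, 4, 6, 7}, {2, 3, 5}.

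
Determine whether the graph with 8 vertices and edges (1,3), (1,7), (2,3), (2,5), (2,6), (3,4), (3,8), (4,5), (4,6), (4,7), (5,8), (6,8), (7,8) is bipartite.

Step 1: Attempt 2-coloring using BFS:
  Start at vertex 1, assign color 0
  Color vertex 3 with color 1 (neighbor of 1)
  Color vertex 7 with color 1 (neighbor of 1)
  Color vertex 2 with color 0 (neighbor of 3)
  Color vertex 4 with color 0 (neighbor of 3)
  Color vertex 8 with color 0 (neighbor of 3)
  Color vertex 5 with color 1 (neighbor of 2)
  Color vertex 6 with color 1 (neighbor of 2)

Step 2: 2-coloring succeeded. No conflicts found.
  Set A (color 0): {1, 2, 4, 8}
  Set B (color 1): {3, 5, 6, 7}

The graph is bipartite with partition {1, 2, 4, 8}, {3, 5, 6, 7}.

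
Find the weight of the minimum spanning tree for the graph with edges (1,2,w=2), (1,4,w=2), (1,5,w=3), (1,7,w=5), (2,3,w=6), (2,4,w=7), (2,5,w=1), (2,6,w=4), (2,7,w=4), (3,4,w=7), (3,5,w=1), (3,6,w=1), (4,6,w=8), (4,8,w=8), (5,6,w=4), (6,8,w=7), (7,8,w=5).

Apply Kruskal's algorithm (sort edges by weight, add if no cycle):

Sorted edges by weight:
  (2,5) w=1
  (3,5) w=1
  (3,6) w=1
  (1,2) w=2
  (1,4) w=2
  (1,5) w=3
  (2,6) w=4
  (2,7) w=4
  (5,6) w=4
  (1,7) w=5
  (7,8) w=5
  (2,3) w=6
  (2,4) w=7
  (3,4) w=7
  (6,8) w=7
  (4,6) w=8
  (4,8) w=8

Add edge (2,5) w=1 -- no cycle. Running total: 1
Add edge (3,5) w=1 -- no cycle. Running total: 2
Add edge (3,6) w=1 -- no cycle. Running total: 3
Add edge (1,2) w=2 -- no cycle. Running total: 5
Add edge (1,4) w=2 -- no cycle. Running total: 7
Skip edge (1,5) w=3 -- would create cycle
Skip edge (2,6) w=4 -- would create cycle
Add edge (2,7) w=4 -- no cycle. Running total: 11
Skip edge (5,6) w=4 -- would create cycle
Skip edge (1,7) w=5 -- would create cycle
Add edge (7,8) w=5 -- no cycle. Running total: 16

MST edges: (2,5,w=1), (3,5,w=1), (3,6,w=1), (1,2,w=2), (1,4,w=2), (2,7,w=4), (7,8,w=5)
Total MST weight: 1 + 1 + 1 + 2 + 2 + 4 + 5 = 16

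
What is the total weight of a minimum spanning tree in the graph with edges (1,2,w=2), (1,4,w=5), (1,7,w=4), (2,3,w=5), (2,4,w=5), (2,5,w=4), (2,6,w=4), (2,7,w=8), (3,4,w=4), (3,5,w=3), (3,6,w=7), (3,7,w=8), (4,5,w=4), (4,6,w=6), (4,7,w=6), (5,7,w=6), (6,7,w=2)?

Apply Kruskal's algorithm (sort edges by weight, add if no cycle):

Sorted edges by weight:
  (1,2) w=2
  (6,7) w=2
  (3,5) w=3
  (1,7) w=4
  (2,6) w=4
  (2,5) w=4
  (3,4) w=4
  (4,5) w=4
  (1,4) w=5
  (2,3) w=5
  (2,4) w=5
  (4,7) w=6
  (4,6) w=6
  (5,7) w=6
  (3,6) w=7
  (2,7) w=8
  (3,7) w=8

Add edge (1,2) w=2 -- no cycle. Running total: 2
Add edge (6,7) w=2 -- no cycle. Running total: 4
Add edge (3,5) w=3 -- no cycle. Running total: 7
Add edge (1,7) w=4 -- no cycle. Running total: 11
Skip edge (2,6) w=4 -- would create cycle
Add edge (2,5) w=4 -- no cycle. Running total: 15
Add edge (3,4) w=4 -- no cycle. Running total: 19

MST edges: (1,2,w=2), (6,7,w=2), (3,5,w=3), (1,7,w=4), (2,5,w=4), (3,4,w=4)
Total MST weight: 2 + 2 + 3 + 4 + 4 + 4 = 19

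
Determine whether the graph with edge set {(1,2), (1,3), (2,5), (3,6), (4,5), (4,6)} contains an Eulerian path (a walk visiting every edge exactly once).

Step 1: Find the degree of each vertex:
  deg(1) = 2
  deg(2) = 2
  deg(3) = 2
  deg(4) = 2
  deg(5) = 2
  deg(6) = 2

Step 2: Count vertices with odd degree:
  All vertices have even degree (0 odd-degree vertices)

Step 3: Apply Euler's theorem:
  - Eulerian circuit exists iff graph is connected and all vertices have even degree
  - Eulerian path exists iff graph is connected and has 0 or 2 odd-degree vertices

Graph is connected with 0 odd-degree vertices.
Both Eulerian circuit and Eulerian path exist.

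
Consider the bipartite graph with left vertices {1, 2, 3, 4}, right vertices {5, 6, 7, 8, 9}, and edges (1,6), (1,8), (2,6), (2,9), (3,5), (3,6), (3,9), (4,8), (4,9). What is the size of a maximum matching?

Step 1: List the neighbors of each left vertex:
  1: 6, 8
  2: 6, 9
  3: 5, 6, 9
  4: 8, 9

Step 2: Greedily match left vertices, then look for augmenting paths:
  Match 1 -- 6
  Match 2 -- 9
  Match 3 -- 5
  Match 4 -- 8
  No augmenting path remains.

Step 3: Verify this is maximum:
  Matching size 4 = min(|L|, |R|) = min(4, 5), which is an upper bound, so this matching is maximum.

Maximum matching: {(1,6), (2,9), (3,5), (4,8)}
Size: 4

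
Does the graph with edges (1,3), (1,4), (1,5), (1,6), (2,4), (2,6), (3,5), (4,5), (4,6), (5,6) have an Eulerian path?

Step 1: Find the degree of each vertex:
  deg(1) = 4
  deg(2) = 2
  deg(3) = 2
  deg(4) = 4
  deg(5) = 4
  deg(6) = 4

Step 2: Count vertices with odd degree:
  All vertices have even degree (0 odd-degree vertices)

Step 3: Apply Euler's theorem:
  - Eulerian circuit exists iff graph is connected and all vertices have even degree
  - Eulerian path exists iff graph is connected and has 0 or 2 odd-degree vertices

Graph is connected with 0 odd-degree vertices.
Both Eulerian circuit and Eulerian path exist.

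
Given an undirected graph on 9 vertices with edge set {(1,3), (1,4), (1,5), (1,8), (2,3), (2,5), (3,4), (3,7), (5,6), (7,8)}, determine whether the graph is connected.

Step 1: Build adjacency list from edges:
  1: 3, 4, 5, 8
  2: 3, 5
  3: 1, 2, 4, 7
  4: 1, 3
  5: 1, 2, 6
  6: 5
  7: 3, 8
  8: 1, 7
  9: (none)

Step 2: Run BFS/DFS from vertex 1:
  Visited: {1, 3, 4, 5, 8, 2, 7, 6}
  Reached 8 of 9 vertices

Step 3: Only 8 of 9 vertices reached. Graph is disconnected.
Connected components: {1, 2, 3, 4, 5, 6, 7, 8}, {9}
Answer: No, the graph is not connected (2 components).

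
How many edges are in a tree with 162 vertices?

A tree on n vertices always has exactly n - 1 edges.
For n = 162: edges = 162 - 1 = 161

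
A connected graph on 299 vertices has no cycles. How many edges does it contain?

A tree on n vertices always has exactly n - 1 edges.
For n = 299: edges = 299 - 1 = 298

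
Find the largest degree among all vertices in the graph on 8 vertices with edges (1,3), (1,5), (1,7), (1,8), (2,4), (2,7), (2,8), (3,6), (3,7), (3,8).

Step 1: Count edges incident to each vertex:
  deg(1) = 4 (neighbors: 3, 5, 7, 8)
  deg(2) = 3 (neighbors: 4, 7, 8)
  deg(3) = 4 (neighbors: 1, 6, 7, 8)
  deg(4) = 1 (neighbors: 2)
  deg(5) = 1 (neighbors: 1)
  deg(6) = 1 (neighbors: 3)
  deg(7) = 3 (neighbors: 1, 2, 3)
  deg(8) = 3 (neighbors: 1, 2, 3)

Step 2: Find maximum:
  max(4, 3, 4, 1, 1, 1, 3, 3) = 4 (vertex 1)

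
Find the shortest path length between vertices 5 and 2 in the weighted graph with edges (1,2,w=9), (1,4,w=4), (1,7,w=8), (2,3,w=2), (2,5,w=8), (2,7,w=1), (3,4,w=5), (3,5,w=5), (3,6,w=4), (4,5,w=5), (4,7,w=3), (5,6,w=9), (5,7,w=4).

Step 1: Build adjacency list with weights:
  1: 2(w=9), 4(w=4), 7(w=8)
  2: 1(w=9), 3(w=2), 5(w=8), 7(w=1)
  3: 2(w=2), 4(w=5), 5(w=5), 6(w=4)
  4: 1(w=4), 3(w=5), 5(w=5), 7(w=3)
  5: 2(w=8), 3(w=5), 4(w=5), 6(w=9), 7(w=4)
  6: 3(w=4), 5(w=9)
  7: 1(w=8), 2(w=1), 4(w=3), 5(w=4)

Step 2: Apply Dijkstra's algorithm from vertex 5:
  Visit vertex 5 (distance=0)
    Update dist[2] = 8
    Update dist[3] = 5
    Update dist[4] = 5
    Update dist[6] = 9
    Update dist[7] = 4
  Visit vertex 7 (distance=4)
    Update dist[1] = 12
    Update dist[2] = 5
  Visit vertex 2 (distance=5)

Step 3: Shortest path: 5 -> 7 -> 2
Total weight: 4 + 1 = 5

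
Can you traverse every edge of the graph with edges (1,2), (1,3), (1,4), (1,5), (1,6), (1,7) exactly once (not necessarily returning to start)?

Step 1: Find the degree of each vertex:
  deg(1) = 6
  deg(2) = 1
  deg(3) = 1
  deg(4) = 1
  deg(5) = 1
  deg(6) = 1
  deg(7) = 1

Step 2: Count vertices with odd degree:
  Odd-degree vertices: 2, 3, 4, 5, 6, 7 (6 total)

Step 3: Apply Euler's theorem:
  - Eulerian circuit exists iff graph is connected and all vertices have even degree
  - Eulerian path exists iff graph is connected and has 0 or 2 odd-degree vertices

Graph has 6 odd-degree vertices (need 0 or 2).
Neither Eulerian path nor Eulerian circuit exists.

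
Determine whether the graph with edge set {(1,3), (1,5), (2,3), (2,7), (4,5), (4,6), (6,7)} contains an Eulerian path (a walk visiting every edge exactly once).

Step 1: Find the degree of each vertex:
  deg(1) = 2
  deg(2) = 2
  deg(3) = 2
  deg(4) = 2
  deg(5) = 2
  deg(6) = 2
  deg(7) = 2

Step 2: Count vertices with odd degree:
  All vertices have even degree (0 odd-degree vertices)

Step 3: Apply Euler's theorem:
  - Eulerian circuit exists iff graph is connected and all vertices have even degree
  - Eulerian path exists iff graph is connected and has 0 or 2 odd-degree vertices

Graph is connected with 0 odd-degree vertices.
Both Eulerian circuit and Eulerian path exist.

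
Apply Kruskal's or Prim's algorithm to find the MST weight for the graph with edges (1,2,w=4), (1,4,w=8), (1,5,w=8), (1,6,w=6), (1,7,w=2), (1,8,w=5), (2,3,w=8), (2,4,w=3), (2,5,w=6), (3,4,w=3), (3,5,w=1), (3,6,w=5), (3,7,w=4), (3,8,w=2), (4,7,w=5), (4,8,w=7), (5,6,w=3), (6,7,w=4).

Apply Kruskal's algorithm (sort edges by weight, add if no cycle):

Sorted edges by weight:
  (3,5) w=1
  (1,7) w=2
  (3,8) w=2
  (2,4) w=3
  (3,4) w=3
  (5,6) w=3
  (1,2) w=4
  (3,7) w=4
  (6,7) w=4
  (1,8) w=5
  (3,6) w=5
  (4,7) w=5
  (1,6) w=6
  (2,5) w=6
  (4,8) w=7
  (1,4) w=8
  (1,5) w=8
  (2,3) w=8

Add edge (3,5) w=1 -- no cycle. Running total: 1
Add edge (1,7) w=2 -- no cycle. Running total: 3
Add edge (3,8) w=2 -- no cycle. Running total: 5
Add edge (2,4) w=3 -- no cycle. Running total: 8
Add edge (3,4) w=3 -- no cycle. Running total: 11
Add edge (5,6) w=3 -- no cycle. Running total: 14
Add edge (1,2) w=4 -- no cycle. Running total: 18

MST edges: (3,5,w=1), (1,7,w=2), (3,8,w=2), (2,4,w=3), (3,4,w=3), (5,6,w=3), (1,2,w=4)
Total MST weight: 1 + 2 + 2 + 3 + 3 + 3 + 4 = 18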